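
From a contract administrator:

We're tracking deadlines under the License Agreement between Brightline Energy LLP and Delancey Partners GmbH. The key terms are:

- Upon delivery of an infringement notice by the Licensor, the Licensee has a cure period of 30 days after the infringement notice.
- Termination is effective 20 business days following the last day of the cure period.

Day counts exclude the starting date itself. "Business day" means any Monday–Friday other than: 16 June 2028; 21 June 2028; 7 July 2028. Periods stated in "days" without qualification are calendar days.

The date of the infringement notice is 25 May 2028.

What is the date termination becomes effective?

The last day of the cure period: 25 May 2028 + 30 days = 24 June 2028.
From Saturday, 24 June 2028, 20 business days (Jun 26, Jun 27, Jun 28, Jun 29, …, Jul 20, Jul 21, Jul 24, skipping weekends and the listed holiday on Jul 7) brings us to Monday, 24 July 2028, which is the date termination becomes effective.

24 July 2028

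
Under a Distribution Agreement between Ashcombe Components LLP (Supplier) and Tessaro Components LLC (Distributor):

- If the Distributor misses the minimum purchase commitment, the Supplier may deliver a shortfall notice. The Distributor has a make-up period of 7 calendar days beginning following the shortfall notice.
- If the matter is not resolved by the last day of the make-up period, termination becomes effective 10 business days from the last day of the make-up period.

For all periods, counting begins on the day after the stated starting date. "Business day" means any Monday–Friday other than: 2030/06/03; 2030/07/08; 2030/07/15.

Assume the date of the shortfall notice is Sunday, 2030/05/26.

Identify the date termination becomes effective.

The last day of the make-up period: 2030/05/26 + 7 days = 2030/06/02.
From Sunday, 2030/06/02, 10 business days (Jun 4, Jun 5, Jun 6, Jun 7, Jun 10, Jun 11, Jun 12, Jun 13, Jun 14, Jun 17, skipping weekends and the listed holiday on Jun 3) brings us to Monday, 2030/06/17, which is the date termination becomes effective.

2030/06/17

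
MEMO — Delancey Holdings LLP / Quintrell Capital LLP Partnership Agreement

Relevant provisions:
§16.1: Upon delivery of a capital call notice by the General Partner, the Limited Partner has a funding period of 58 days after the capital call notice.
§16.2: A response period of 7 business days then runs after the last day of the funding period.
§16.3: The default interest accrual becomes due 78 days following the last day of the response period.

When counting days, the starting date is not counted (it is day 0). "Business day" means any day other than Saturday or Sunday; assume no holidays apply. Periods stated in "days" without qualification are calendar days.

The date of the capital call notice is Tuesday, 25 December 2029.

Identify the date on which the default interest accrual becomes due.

21 May 2030

The last day of the funding period: 25 December 2029 + 58 days = 21 February 2030.
The last day of the response period: counting 7 business days from Thursday, 21 February 2030 (Feb 22, Feb 25, Feb 26, Feb 27, Feb 28, Mar 1, Mar 4, skipping weekends) reaches Monday, 4 March 2030.
The date on which the default interest accrual becomes due: 78 calendar days after 4 March 2030 is 21 May 2030.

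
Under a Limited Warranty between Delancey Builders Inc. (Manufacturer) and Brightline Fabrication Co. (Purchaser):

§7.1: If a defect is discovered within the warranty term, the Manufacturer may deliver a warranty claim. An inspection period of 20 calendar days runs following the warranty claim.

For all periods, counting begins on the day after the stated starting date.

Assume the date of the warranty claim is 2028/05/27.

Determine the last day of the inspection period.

Adding 20 calendar days to 2028/05/27 gives 2028/06/16, which is the last day of the inspection period.

2028/06/16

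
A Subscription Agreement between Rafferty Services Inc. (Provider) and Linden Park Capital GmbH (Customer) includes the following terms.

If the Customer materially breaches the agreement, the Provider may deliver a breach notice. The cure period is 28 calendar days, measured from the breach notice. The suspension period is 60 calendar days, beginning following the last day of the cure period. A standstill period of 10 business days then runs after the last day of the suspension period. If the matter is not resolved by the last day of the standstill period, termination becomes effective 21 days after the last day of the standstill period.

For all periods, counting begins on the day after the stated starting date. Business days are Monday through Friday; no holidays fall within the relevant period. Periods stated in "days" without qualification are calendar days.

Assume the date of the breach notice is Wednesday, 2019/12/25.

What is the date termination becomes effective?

The last day of the cure period: 28 calendar days after 2019/12/25 is 2020/01/22.
Adding 60 calendar days to 2020/01/22 gives 2020/03/22, which is the last day of the suspension period.
The last day of the standstill period: 10 business days after Sunday, 2020/03/22, skipping weekends — Mar 23, Mar 24, Mar 25, Mar 26, Mar 27, Mar 30, Mar 31, Apr 1, Apr 2, Apr 3 — lands on Friday, 2020/04/03.
The date termination becomes effective: 21 calendar days after 2020/04/03 is 2020/04/24.

2020/04/24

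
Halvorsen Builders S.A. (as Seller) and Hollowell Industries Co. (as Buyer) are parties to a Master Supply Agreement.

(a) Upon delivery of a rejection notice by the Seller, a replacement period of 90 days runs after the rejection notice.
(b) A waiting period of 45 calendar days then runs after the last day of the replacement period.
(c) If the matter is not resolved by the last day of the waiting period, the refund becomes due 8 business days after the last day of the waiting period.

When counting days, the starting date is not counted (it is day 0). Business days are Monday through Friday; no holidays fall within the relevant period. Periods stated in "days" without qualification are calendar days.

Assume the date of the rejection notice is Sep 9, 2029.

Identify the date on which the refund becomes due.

The last day of the replacement period: 90 calendar days after Sep 9, 2029 is Dec 8, 2029.
The last day of the waiting period: 45 calendar days after Dec 8, 2029 is Jan 22, 2030.
The date on which the refund becomes due: counting 8 business days from Tuesday, Jan 22, 2030 (Jan 23, Jan 24, Jan 25, Jan 28, Jan 29, Jan 30, Jan 31, Feb 1, skipping weekends) reaches Friday, Feb 1, 2030.

Feb 1, 2030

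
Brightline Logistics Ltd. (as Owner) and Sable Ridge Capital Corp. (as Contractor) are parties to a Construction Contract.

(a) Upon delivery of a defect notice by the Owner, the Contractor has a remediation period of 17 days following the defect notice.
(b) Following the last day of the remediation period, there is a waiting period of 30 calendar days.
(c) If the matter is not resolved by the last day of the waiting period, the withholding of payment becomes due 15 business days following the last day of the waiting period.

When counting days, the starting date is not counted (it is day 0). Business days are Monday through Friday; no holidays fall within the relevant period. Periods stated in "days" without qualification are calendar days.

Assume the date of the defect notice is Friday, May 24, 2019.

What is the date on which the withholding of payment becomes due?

The last day of the remediation period: May 24, 2019 + 17 days = June 10, 2019.
The last day of the waiting period: June 10, 2019 + 30 days = July 10, 2019.
The date on which the withholding of payment becomes due: 15 business days after Wednesday, July 10, 2019, skipping weekends — Jul 11, Jul 12, Jul 15, Jul 16, …, Jul 29, Jul 30, Jul 31 — lands on Wednesday, July 31, 2019.

July 31, 2019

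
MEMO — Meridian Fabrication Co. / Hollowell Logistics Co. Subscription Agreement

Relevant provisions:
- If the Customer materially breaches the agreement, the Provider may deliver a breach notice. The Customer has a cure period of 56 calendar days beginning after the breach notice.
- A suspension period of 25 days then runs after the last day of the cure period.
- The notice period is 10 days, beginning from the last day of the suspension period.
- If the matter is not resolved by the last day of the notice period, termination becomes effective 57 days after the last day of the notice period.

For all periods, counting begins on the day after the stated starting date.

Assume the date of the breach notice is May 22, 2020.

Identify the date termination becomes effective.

Oct 17, 2020

The last day of the cure period: May 22, 2020 + 56 days = Jul 17, 2020.
The last day of the suspension period: 25 calendar days after Jul 17, 2020 is Aug 11, 2020.
The last day of the notice period: 10 calendar days after Aug 11, 2020 is Aug 21, 2020.
Adding 57 calendar days to Aug 21, 2020 gives Oct 17, 2020, which is the date termination becomes effective.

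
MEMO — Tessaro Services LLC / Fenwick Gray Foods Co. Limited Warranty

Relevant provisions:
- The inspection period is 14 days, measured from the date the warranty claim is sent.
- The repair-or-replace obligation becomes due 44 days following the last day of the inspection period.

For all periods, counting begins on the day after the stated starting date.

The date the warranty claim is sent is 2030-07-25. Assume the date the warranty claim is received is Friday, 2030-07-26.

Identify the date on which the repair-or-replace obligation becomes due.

The last day of the inspection period: 2030-07-25 + 14 days = 2030-08-08.
Adding 44 calendar days to 2030-08-08 gives 2030-09-21, which is the date on which the repair-or-replace obligation becomes due.

2030-09-21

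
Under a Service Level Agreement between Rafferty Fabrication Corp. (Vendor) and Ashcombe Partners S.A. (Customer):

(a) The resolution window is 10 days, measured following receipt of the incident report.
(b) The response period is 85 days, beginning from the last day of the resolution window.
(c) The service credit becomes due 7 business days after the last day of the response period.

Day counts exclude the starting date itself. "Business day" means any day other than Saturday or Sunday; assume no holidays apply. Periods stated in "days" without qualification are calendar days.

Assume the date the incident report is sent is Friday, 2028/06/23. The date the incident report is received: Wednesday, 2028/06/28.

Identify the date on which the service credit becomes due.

The last day of the resolution window: 10 calendar days after 2028/06/28 is 2028/07/08.
The last day of the response period: 85 calendar days after 2028/07/08 is 2028/10/01.
The date on which the service credit becomes due: counting 7 business days from Sunday, 2028/10/01 (Oct 2, Oct 3, Oct 4, Oct 5, Oct 6, Oct 9, Oct 10, skipping weekends) reaches Tuesday, 2028/10/10.

2028/10/10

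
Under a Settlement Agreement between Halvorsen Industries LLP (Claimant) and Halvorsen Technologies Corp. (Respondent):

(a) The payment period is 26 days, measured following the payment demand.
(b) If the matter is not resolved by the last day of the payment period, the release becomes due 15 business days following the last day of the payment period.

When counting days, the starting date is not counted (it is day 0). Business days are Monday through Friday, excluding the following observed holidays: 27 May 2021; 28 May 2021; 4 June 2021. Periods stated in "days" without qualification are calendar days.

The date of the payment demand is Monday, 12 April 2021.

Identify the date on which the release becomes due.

1 June 2021

Adding 26 calendar days to 12 April 2021 gives 8 May 2021, which is the last day of the payment period.
The date on which the release becomes due: 15 business days after Saturday, 8 May 2021, skipping weekends and the listed holidays on May 27, May 28 — May 10, May 11, May 12, May 13, …, May 26, May 31, Jun 1 — lands on Tuesday, 1 June 2021.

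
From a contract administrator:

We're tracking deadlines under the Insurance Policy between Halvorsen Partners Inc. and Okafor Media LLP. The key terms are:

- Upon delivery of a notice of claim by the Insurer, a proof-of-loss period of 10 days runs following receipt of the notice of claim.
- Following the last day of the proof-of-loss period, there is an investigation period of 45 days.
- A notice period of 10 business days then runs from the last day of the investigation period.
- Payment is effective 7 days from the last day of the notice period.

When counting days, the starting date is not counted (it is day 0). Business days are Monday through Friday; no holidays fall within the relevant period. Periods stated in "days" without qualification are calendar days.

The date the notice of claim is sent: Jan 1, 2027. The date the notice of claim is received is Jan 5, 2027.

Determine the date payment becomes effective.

The last day of the proof-of-loss period: Jan 5, 2027 + 10 days = Jan 15, 2027.
The last day of the investigation period: 45 calendar days after Jan 15, 2027 is Mar 1, 2027.
The last day of the notice period: 10 business days after Monday, Mar 1, 2027, skipping weekends — Mar 2, Mar 3, Mar 4, Mar 5, Mar 8, Mar 9, Mar 10, Mar 11, Mar 12, Mar 15 — lands on Monday, Mar 15, 2027.
Adding 7 calendar days to Mar 15, 2027 gives Mar 22, 2027, which is the date payment becomes effective.

Mar 22, 2027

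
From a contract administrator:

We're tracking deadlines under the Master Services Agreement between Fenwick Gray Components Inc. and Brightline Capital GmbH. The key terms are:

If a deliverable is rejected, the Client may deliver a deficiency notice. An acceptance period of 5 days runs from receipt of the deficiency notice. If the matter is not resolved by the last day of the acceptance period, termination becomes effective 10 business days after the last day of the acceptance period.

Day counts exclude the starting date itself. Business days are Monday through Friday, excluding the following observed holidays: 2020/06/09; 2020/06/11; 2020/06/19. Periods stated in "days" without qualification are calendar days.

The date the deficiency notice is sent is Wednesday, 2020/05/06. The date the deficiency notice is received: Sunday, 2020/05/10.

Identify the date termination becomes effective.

2020/05/29

The last day of the acceptance period: 5 calendar days after 2020/05/10 is 2020/05/15.
The date termination becomes effective: counting 10 business days from Friday, 2020/05/15 (May 18, May 19, May 20, May 21, May 22, May 25, May 26, May 27, May 28, May 29, skipping weekends) reaches Friday, 2020/05/29.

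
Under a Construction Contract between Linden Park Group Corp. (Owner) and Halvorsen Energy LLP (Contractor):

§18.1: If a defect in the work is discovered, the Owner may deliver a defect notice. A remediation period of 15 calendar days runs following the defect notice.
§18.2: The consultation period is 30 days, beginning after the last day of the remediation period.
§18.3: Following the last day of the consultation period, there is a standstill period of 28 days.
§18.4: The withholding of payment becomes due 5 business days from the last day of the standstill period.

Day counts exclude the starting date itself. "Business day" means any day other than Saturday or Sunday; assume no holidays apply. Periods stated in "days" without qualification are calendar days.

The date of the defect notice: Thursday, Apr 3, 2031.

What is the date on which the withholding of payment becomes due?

The last day of the remediation period: Apr 3, 2031 + 15 days = Apr 18, 2031.
The last day of the consultation period: 30 calendar days after Apr 18, 2031 is May 18, 2031.
The last day of the standstill period: 28 calendar days after May 18, 2031 is Jun 15, 2031.
From Sunday, Jun 15, 2031, 5 business days (Jun 16, Jun 17, Jun 18, Jun 19, Jun 20, skipping weekends) brings us to Friday, Jun 20, 2031, which is the date on which the withholding of payment becomes due.

Jun 20, 2031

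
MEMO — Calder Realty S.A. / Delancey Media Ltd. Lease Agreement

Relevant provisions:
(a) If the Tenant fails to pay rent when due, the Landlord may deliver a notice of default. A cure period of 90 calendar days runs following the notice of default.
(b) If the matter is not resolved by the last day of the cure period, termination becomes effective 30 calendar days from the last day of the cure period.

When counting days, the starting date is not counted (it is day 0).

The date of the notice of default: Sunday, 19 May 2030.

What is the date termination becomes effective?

16 September 2030

The last day of the cure period: 90 calendar days after 19 May 2030 is 17 August 2030.
The date termination becomes effective: 17 August 2030 + 30 days = 16 September 2030.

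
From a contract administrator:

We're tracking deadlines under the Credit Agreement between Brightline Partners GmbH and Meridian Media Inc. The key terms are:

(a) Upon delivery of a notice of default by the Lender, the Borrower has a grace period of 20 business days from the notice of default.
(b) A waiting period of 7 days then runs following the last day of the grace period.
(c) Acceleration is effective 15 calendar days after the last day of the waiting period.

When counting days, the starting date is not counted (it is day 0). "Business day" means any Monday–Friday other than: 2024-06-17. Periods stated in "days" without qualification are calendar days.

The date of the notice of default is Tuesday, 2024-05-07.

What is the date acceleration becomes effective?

From Tuesday, 2024-05-07, 20 business days (May 8, May 9, May 10, May 13, …, May 31, Jun 3, Jun 4, skipping weekends) brings us to Tuesday, 2024-06-04, which is the last day of the grace period.
The last day of the waiting period: 2024-06-04 + 7 days = 2024-06-11.
The date acceleration becomes effective: 2024-06-11 + 15 days = 2024-06-26.

2024-06-26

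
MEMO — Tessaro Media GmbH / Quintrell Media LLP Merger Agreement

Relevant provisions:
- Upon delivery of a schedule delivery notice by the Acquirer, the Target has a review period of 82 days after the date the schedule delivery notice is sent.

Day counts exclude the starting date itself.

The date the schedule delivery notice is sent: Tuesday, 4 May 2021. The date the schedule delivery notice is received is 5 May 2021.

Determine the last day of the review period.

The last day of the review period: 82 calendar days after 4 May 2021 is 25 July 2021.

25 July 2021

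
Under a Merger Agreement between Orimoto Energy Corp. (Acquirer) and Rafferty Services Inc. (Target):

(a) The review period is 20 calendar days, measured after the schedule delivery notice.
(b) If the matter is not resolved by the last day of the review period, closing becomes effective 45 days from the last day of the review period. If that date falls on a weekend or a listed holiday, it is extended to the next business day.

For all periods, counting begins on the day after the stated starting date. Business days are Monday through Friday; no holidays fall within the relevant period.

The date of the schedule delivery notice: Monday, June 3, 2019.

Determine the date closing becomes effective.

August 7, 2019

The last day of the review period: 20 calendar days after June 3, 2019 is June 23, 2019.
Adding 45 calendar days to June 23, 2019 gives August 7, 2019, which is the date closing becomes effective. August 7, 2019 is a Wednesday, so no roll-forward applies.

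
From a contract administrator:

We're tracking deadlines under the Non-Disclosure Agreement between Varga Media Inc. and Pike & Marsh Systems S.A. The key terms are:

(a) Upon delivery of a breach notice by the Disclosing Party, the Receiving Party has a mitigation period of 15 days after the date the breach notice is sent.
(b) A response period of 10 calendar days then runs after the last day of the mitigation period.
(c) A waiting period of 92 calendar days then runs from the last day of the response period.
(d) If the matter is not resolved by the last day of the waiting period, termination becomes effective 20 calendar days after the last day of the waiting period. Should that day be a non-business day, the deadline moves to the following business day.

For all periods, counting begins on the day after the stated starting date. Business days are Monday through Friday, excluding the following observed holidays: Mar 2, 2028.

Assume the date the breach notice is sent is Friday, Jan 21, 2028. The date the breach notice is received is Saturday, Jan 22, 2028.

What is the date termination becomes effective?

The last day of the mitigation period: Jan 21, 2028 + 15 days = Feb 5, 2028.
Adding 10 calendar days to Feb 5, 2028 gives Feb 15, 2028, which is the last day of the response period.
The last day of the waiting period: 92 calendar days after Feb 15, 2028 is May 17, 2028.
The date termination becomes effective: May 17, 2028 + 20 days = Jun 6, 2028. Jun 6, 2028 is a Tuesday and is not a listed holiday, so no roll-forward applies.

Jun 6, 2028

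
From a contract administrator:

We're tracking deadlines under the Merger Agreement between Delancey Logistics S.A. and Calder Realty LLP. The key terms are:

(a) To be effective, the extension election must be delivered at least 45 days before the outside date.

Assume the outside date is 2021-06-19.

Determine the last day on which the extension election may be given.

2021-05-05

Counting back 45 calendar days from 2021-06-19 gives 2021-05-05.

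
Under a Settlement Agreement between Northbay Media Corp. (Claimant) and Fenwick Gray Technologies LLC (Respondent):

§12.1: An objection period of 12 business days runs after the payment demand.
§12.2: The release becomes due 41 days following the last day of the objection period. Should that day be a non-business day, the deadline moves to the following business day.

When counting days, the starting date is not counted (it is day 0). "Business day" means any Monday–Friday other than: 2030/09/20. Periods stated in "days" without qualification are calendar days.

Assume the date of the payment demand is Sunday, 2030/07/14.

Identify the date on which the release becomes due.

The last day of the objection period: counting 12 business days from Sunday, 2030/07/14 (Jul 15, Jul 16, Jul 17, Jul 18, …, Jul 26, Jul 29, Jul 30, skipping weekends) reaches Tuesday, 2030/07/30.
The date on which the release becomes due: 41 calendar days after 2030/07/30 is 2030/09/09. 2030/09/09 is a Monday and is not a listed holiday, so no roll-forward applies.

2030/09/09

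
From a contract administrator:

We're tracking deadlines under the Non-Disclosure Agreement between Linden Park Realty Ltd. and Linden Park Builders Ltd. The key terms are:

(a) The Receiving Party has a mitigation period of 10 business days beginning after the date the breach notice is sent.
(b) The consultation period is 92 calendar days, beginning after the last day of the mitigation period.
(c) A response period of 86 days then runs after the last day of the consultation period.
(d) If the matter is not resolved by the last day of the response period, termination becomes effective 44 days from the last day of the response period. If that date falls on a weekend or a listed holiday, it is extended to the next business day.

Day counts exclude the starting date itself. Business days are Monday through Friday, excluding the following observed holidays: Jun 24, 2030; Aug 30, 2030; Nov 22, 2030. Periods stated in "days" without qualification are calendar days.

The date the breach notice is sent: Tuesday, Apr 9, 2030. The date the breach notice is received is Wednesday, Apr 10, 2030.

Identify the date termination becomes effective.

From Tuesday, Apr 9, 2030, 10 business days (Apr 10, Apr 11, Apr 12, Apr 15, Apr 16, Apr 17, Apr 18, Apr 19, Apr 22, Apr 23, skipping weekends) brings us to Tuesday, Apr 23, 2030, which is the last day of the mitigation period.
The last day of the consultation period: 92 calendar days after Apr 23, 2030 is Jul 24, 2030.
Adding 86 calendar days to Jul 24, 2030 gives Oct 18, 2030, which is the last day of the response period.
The date termination becomes effective: 44 calendar days after Oct 18, 2030 is Dec 1, 2030. That falls on a Sunday, so it rolls to the next business day, Monday, Dec 2, 2030.

Dec 2, 2030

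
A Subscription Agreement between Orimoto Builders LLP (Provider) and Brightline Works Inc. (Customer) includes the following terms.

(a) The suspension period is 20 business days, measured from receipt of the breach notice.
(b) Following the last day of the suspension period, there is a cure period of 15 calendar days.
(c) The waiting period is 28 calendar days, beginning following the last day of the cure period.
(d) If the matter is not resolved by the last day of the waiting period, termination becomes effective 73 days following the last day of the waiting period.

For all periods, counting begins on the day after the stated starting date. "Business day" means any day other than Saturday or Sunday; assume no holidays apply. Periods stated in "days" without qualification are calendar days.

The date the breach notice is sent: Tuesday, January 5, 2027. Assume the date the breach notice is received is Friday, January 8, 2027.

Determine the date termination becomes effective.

June 1, 2027

The last day of the suspension period: 20 business days after Friday, January 8, 2027, skipping weekends — Jan 11, Jan 12, Jan 13, Jan 14, …, Feb 3, Feb 4, Feb 5 — lands on Friday, February 5, 2027.
Adding 15 calendar days to February 5, 2027 gives February 20, 2027, which is the last day of the cure period.
The last day of the waiting period: 28 calendar days after February 20, 2027 is March 20, 2027.
The date termination becomes effective: 73 calendar days after March 20, 2027 is June 1, 2027.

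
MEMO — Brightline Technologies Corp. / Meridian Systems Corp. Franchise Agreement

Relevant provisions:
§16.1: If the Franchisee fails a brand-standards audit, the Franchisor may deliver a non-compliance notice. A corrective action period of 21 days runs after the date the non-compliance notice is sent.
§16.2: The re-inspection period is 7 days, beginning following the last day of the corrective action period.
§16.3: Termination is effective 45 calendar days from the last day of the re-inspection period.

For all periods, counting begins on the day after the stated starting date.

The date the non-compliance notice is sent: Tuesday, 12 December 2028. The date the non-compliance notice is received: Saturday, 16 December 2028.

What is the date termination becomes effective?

Adding 21 calendar days to 12 December 2028 gives 2 January 2029, which is the last day of the corrective action period.
The last day of the re-inspection period: 2 January 2029 + 7 days = 9 January 2029.
Adding 45 calendar days to 9 January 2029 gives 23 February 2029, which is the date termination becomes effective.

23 February 2029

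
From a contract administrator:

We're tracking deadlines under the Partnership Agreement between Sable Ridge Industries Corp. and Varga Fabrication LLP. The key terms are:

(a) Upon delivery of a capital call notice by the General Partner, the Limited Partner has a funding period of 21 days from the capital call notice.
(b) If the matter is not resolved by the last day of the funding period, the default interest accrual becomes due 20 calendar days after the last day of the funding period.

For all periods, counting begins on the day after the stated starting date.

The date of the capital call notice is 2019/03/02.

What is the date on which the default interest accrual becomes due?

Adding 21 calendar days to 2019/03/02 gives 2019/03/23, which is the last day of the funding period.
The date on which the default interest accrual becomes due: 2019/03/23 + 20 days = 2019/04/12.

2019/04/12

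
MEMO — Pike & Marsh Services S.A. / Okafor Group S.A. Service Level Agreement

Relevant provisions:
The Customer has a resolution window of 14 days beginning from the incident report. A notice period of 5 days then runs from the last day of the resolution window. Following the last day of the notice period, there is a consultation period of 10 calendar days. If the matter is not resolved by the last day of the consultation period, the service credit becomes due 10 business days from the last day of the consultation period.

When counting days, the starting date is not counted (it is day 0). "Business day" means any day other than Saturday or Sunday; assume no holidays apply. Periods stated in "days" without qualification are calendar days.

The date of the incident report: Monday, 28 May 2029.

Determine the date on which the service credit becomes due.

The last day of the resolution window: 14 calendar days after 28 May 2029 is 11 June 2029.
Adding 5 calendar days to 11 June 2029 gives 16 June 2029, which is the last day of the notice period.
Adding 10 calendar days to 16 June 2029 gives 26 June 2029, which is the last day of the consultation period.
The date on which the service credit becomes due: 10 business days after Tuesday, 26 June 2029, skipping weekends — Jun 27, Jun 28, Jun 29, Jul 2, Jul 3, Jul 4, Jul 5, Jul 6, Jul 9, Jul 10 — lands on Tuesday, 10 July 2029.

10 July 2029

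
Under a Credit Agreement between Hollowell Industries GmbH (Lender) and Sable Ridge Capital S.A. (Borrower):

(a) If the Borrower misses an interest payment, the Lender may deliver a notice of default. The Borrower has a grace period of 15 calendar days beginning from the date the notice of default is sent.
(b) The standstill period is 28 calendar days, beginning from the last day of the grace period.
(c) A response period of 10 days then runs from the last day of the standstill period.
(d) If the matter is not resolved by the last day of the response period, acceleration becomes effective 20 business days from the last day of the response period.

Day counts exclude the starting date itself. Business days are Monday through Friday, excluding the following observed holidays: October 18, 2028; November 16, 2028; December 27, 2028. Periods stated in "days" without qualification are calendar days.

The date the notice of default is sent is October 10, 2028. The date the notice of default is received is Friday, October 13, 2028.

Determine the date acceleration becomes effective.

January 1, 2029

Adding 15 calendar days to October 10, 2028 gives October 25, 2028, which is the last day of the grace period.
The last day of the standstill period: 28 calendar days after October 25, 2028 is November 22, 2028.
The last day of the response period: November 22, 2028 + 10 days = December 2, 2028.
The date acceleration becomes effective: 20 business days after Saturday, December 2, 2028, skipping weekends and the listed holiday on Dec 27 — Dec 4, Dec 5, Dec 6, Dec 7, …, Dec 28, Dec 29, Jan 1 — lands on Monday, January 1, 2029.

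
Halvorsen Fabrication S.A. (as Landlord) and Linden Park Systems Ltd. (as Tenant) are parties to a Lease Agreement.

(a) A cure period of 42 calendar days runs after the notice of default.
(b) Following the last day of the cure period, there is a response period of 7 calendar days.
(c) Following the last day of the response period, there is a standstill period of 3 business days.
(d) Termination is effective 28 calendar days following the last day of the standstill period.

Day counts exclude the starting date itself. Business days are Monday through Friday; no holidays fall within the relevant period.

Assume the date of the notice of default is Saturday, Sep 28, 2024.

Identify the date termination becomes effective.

Dec 18, 2024

The last day of the cure period: Sep 28, 2024 + 42 days = Nov 9, 2024.
The last day of the response period: Nov 9, 2024 + 7 days = Nov 16, 2024.
From Saturday, Nov 16, 2024, 3 business days (Nov 18, Nov 19, Nov 20, skipping weekends) brings us to Wednesday, Nov 20, 2024, which is the last day of the standstill period.
The date termination becomes effective: 28 calendar days after Nov 20, 2024 is Dec 18, 2024.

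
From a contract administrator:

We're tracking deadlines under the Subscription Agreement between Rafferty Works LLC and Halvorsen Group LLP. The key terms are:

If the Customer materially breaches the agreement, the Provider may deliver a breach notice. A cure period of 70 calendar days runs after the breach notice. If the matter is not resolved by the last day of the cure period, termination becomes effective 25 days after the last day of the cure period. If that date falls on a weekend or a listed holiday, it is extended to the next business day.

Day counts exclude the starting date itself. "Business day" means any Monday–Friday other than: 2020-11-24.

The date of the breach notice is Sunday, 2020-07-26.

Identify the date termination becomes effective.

The last day of the cure period: 70 calendar days after 2020-07-26 is 2020-10-04.
The date termination becomes effective: 2020-10-04 + 25 days = 2020-10-29. 2020-10-29 is a Thursday and is not a listed holiday, so no roll-forward applies.

2020-10-29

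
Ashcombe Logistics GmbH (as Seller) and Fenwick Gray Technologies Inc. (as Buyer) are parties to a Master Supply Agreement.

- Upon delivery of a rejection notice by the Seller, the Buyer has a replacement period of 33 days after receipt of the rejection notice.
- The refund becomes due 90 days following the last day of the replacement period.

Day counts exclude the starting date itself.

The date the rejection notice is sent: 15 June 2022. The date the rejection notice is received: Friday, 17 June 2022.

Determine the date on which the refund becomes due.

Adding 33 calendar days to 17 June 2022 gives 20 July 2022, which is the last day of the replacement period.
Adding 90 calendar days to 20 July 2022 gives 18 October 2022, which is the date on which the refund becomes due.

18 October 2022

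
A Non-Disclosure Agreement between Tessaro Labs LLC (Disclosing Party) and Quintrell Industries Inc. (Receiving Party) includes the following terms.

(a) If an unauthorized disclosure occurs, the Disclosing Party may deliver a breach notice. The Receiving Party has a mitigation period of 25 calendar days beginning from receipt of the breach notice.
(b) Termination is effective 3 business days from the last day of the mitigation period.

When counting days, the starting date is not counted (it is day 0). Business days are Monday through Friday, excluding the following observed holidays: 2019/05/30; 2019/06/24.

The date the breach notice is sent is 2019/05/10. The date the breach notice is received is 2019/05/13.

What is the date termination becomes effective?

2019/06/12

The last day of the mitigation period: 25 calendar days after 2019/05/13 is 2019/06/07.
The date termination becomes effective: 3 business days after Friday, 2019/06/07, skipping weekends — Jun 10, Jun 11, Jun 12 — lands on Wednesday, 2019/06/12.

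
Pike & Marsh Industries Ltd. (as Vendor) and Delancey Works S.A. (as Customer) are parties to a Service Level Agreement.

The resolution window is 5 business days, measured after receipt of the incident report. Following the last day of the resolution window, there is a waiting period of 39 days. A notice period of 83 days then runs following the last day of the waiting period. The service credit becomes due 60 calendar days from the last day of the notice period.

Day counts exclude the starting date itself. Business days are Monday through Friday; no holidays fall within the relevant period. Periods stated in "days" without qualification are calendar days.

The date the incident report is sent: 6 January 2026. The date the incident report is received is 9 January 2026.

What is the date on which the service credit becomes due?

17 July 2026

The last day of the resolution window: counting 5 business days from Friday, 9 January 2026 (Jan 12, Jan 13, Jan 14, Jan 15, Jan 16, skipping weekends) reaches Friday, 16 January 2026.
The last day of the waiting period: 16 January 2026 + 39 days = 24 February 2026.
The last day of the notice period: 24 February 2026 + 83 days = 18 May 2026.
Adding 60 calendar days to 18 May 2026 gives 17 July 2026, which is the date on which the service credit becomes due.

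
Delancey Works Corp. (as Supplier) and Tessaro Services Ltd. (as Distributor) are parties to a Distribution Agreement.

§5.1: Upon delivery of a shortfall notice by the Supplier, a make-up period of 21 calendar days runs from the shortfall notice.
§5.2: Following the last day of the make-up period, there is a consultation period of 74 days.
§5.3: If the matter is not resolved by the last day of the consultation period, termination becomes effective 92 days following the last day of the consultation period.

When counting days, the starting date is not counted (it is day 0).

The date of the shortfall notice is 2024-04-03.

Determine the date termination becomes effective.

2024-10-07

The last day of the make-up period: 2024-04-03 + 21 days = 2024-04-24.
Adding 74 calendar days to 2024-04-24 gives 2024-07-07, which is the last day of the consultation period.
The date termination becomes effective: 2024-07-07 + 92 days = 2024-10-07.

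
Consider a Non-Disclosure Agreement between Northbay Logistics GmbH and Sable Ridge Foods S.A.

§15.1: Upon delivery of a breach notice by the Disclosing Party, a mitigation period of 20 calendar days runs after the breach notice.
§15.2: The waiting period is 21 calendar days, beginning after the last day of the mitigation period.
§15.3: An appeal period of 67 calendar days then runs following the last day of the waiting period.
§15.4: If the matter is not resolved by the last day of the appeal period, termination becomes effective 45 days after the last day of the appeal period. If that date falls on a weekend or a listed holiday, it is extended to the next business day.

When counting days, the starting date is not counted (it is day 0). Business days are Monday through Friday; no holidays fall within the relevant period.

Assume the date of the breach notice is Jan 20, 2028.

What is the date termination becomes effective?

Adding 20 calendar days to Jan 20, 2028 gives Feb 9, 2028, which is the last day of the mitigation period.
The last day of the waiting period: Feb 9, 2028 + 21 days = Mar 1, 2028.
The last day of the appeal period: Mar 1, 2028 + 67 days = May 7, 2028.
Adding 45 calendar days to May 7, 2028 gives Jun 21, 2028, which is the date termination becomes effective. Jun 21, 2028 is a Wednesday, so no roll-forward applies.

Jun 21, 2028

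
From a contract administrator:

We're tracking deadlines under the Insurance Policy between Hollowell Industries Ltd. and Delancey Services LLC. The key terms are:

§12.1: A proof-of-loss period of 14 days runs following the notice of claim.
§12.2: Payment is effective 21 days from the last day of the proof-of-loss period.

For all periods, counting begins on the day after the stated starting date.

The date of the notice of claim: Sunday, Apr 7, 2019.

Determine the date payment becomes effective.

May 12, 2019

Adding 14 calendar days to Apr 7, 2019 gives Apr 21, 2019, which is the last day of the proof-of-loss period.
The date payment becomes effective: 21 calendar days after Apr 21, 2019 is May 12, 2019.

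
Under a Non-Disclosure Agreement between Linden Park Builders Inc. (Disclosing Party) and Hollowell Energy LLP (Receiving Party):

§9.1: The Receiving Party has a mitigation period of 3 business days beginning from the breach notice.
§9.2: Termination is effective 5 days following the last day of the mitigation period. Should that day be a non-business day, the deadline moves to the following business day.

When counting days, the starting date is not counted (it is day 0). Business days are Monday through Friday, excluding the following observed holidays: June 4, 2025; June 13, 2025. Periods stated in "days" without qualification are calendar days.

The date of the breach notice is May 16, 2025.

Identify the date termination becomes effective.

The last day of the mitigation period: 3 business days after Friday, May 16, 2025, skipping weekends — May 19, May 20, May 21 — lands on Wednesday, May 21, 2025.
The date termination becomes effective: 5 calendar days after May 21, 2025 is May 26, 2025. May 26, 2025 is a Monday and is not a listed holiday, so no roll-forward applies.

May 26, 2025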